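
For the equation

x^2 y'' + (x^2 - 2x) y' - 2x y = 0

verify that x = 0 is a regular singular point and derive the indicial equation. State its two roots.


Divide by x^2 to reach normal form y'' + P_1(x) y' + P_2(x) y = 0 with P_1(x) = 1 - 2/x and P_2(x) = -2/x.
x = 0 is a singular point because the y'-coefficient 1 - 2/x has a pole at x = 0 and the y-coefficient -2/x has a pole at x = 0.
It is a regular singular point because x P_1(x) = p(x) = x - 2 and x^2 P_2(x) = q(x) = -2x are polynomials, hence analytic at x = 0.
p(0) = -2,  q(0) = 0.
Indicial equation: r(r-1) + p(0) r + q(0) = 0, i.e. r^2 + (p(0) - 1) r + q(0) = 0, i.e. r^2 - 3 r = 0.
Discriminant: (-3)^2 - 4(0) = 9, so r = (3 ± 3)/2.
Solving: r_1 = 3, r_2 = 0.

indicial: r^2 - 3 r = 0; roots r_1 = 3, r_2 = 0


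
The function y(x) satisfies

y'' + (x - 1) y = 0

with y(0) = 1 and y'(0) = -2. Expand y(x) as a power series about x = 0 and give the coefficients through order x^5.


Ansatz: y(x) = sum_{n>=0} a_n x^n, so y'(x) = sum_{n>=1} n a_n x^(n-1) and y''(x) = sum_{n>=2} n(n-1) a_n x^(n-2).
Substitute into P(x) y'' + Q(x) y' + R(x) y = 0 with P(x) = 1, Q(x) = 0, R(x) = x - 1, and match powers of x.
Initial conditions: a_0 = 1, a_1 = -2.
Setting the coefficient of each power of x to zero and solving order by order (substituting the coefficients already found):
  x^0: 2 a_2 - a_0 = 0  ->  2 a_2 = a_0 = 1  ->  a_2 = 1/2
  x^1: 6 a_3 - a_1 + a_0 = 0  ->  6 a_3 = a_1 - a_0 = -3  ->  a_3 = -1/2
  x^2: 12 a_4 - a_2 + a_1 = 0  ->  12 a_4 = a_2 - a_1 = 5/2  ->  a_4 = 5/24
  x^3: 20 a_5 - a_3 + a_2 = 0  ->  20 a_5 = a_3 - a_2 = -1  ->  a_5 = -1/20
Truncated series: y(x) = 1 - 2 x + (1/2) x^2 - (1/2) x^3 + (5/24) x^4 - (1/20) x^5 + O(x^6).

a_0 = 1; a_1 = -2; a_2 = 1/2; a_3 = -1/2; a_4 = 5/24; a_5 = -1/20


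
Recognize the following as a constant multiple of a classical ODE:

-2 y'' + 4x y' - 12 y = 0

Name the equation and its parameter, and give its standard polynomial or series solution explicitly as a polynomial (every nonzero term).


All three coefficients share the factor -2; dividing through by -2 gives  y'' - 2x y' + 6 y = 0.
This matches the Hermite equation y'' - 2x y' + 2n y = 0 with 2n = 6, so n = 3; the polynomial solution is H_3(x).
With y = sum_k a_k x^k, matching x^k gives (k+2)(k+1) a_{k+2} = 2(k - n) a_k = 2(k - 3) a_k. The right side vanishes at k = 3, so the series with the parity of 3 terminates at degree 3.
Standard normalization: leading coefficient of H_n is 2^n, so a_3 = 2^3 = 8. Work downward with a_k = (k+1)(k+2) a_{k+2} / (2(k - n)):
  a_1 = (2)(3)(8) / (2(1 - 3)) = 48/(-4) = -12
Hence H_3(x) = 8 x^3 - 12 x.

H_3(x); series = 8 x^3 - 12 x


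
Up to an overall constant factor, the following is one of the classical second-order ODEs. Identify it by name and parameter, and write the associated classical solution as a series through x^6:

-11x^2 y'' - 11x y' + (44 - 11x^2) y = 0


All three coefficients share the factor -11; dividing through by -11 gives  x^2 y'' + x y' + (x^2 - 4) y = 0.
This matches the Bessel equation x^2 y'' + x y' + (x^2 - nu^2) y = 0 with nu^2 = 4, so nu = 2; the solution bounded at x = 0 is J_2(x).
Frobenius at x = 0: indicial roots ±nu; for r = nu the recurrence k(k + 2nu) c_k = -c_{k-2} gives the standard series J_nu(x) = sum_{k>=0} (-1)^k / (k! (k+nu)!) (x/2)^(2k+nu). Evaluate the first 3 terms:
  k = 0: (-1)^0 / (0! * 2! * 2^2) x^2 = 1/(1*2*4) x^2 = (1/8) x^2
  k = 1: (-1)^1 / (1! * 3! * 2^4) x^4 = -1/(1*6*16) x^4 = (-1/96) x^4
  k = 2: (-1)^2 / (2! * 4! * 2^6) x^6 = 1/(2*24*64) x^6 = (1/3072) x^6
Hence J_2(x) = x^6/3072 - x^4/96 + x^2/8 + ....

J_2(x); series = x^6/3072 - x^4/96 + x^2/8


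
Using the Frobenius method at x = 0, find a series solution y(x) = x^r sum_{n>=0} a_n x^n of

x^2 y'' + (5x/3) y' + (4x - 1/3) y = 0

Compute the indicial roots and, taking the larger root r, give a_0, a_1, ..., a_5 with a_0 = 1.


Write in Frobenius form y'' + (p(x)/x) y' + (q(x)/x^2) y = 0:
  p(x) = 5/3,  q(x) = 4x - 1/3.
Indicial equation: r(r-1) + (5/3) r + (-1/3) = 0 -> roots r_1 = 1/3, r_2 = -1.
Take r = r_1 = 1/3. Let y(x) = x^r sum_{n>=0} a_n x^n with a_0 = 1.
Substitute y = x^r sum a_n x^n and match x^{r+n}. The recurrence is
  D(n) a_n + 4 a_{n-1} = 0,  where D(n) = (r+n)(r+n-1) + (5/3)(r+n) + (-1/3).
  a_n = -4 / D(n) * a_{n-1}.
Since the indicial polynomial factors as (r - r_1)(r - r_2), D(n) = (r_1 + n - r_1)(r_1 + n - r_2) = n(n + 4/3).
Evaluating step by step (a_0 = 1):
  n = 1: D(1) = 1(1 + 4/3) = 7/3; numerator = -4(1) = -4; a_1 = (-4)/(7/3) = -12/7
  n = 2: D(2) = 2(2 + 4/3) = 20/3; numerator = -4(-12/7) = 48/7; a_2 = (48/7)/(20/3) = 36/35
  n = 3: D(3) = 3(3 + 4/3) = 13; numerator = -4(36/35) = -144/35; a_3 = (-144/35)/(13) = -144/455
  n = 4: D(4) = 4(4 + 4/3) = 64/3; numerator = -4(-144/455) = 576/455; a_4 = (576/455)/(64/3) = 27/455
  n = 5: D(5) = 5(5 + 4/3) = 95/3; numerator = -4(27/455) = -108/455; a_5 = (-108/455)/(95/3) = -324/43225

r = 1/3; a_0 = 1; a_1 = -12/7; a_2 = 36/35; a_3 = -144/455; a_4 = 27/455; a_5 = -324/43225


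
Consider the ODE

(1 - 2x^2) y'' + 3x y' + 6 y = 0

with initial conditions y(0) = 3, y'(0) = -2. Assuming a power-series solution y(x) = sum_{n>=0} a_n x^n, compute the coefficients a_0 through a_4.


Ansatz: y(x) = sum_{n>=0} a_n x^n, so y'(x) = sum_{n>=1} n a_n x^(n-1) and y''(x) = sum_{n>=2} n(n-1) a_n x^(n-2).
Substitute into P(x) y'' + Q(x) y' + R(x) y = 0 with P(x) = 1 - 2x^2, Q(x) = 3x, R(x) = 6, and match powers of x.
Initial conditions: a_0 = 3, a_1 = -2.
Setting the coefficient of each power of x to zero and solving order by order (substituting the coefficients already found):
  x^0: 2 a_2 + 6 a_0 = 0  ->  2 a_2 = -6 a_0 = -18  ->  a_2 = -9
  x^1: 6 a_3 + 9 a_1 = 0  ->  6 a_3 = -9 a_1 = 18  ->  a_3 = 3
  x^2: 12 a_4 + 8 a_2 = 0  ->  12 a_4 = -8 a_2 = 72  ->  a_4 = 6
Truncated series: y(x) = 3 - 2 x - 9 x^2 + 3 x^3 + 6 x^4 + O(x^5).

a_0 = 3; a_1 = -2; a_2 = -9; a_3 = 3; a_4 = 6


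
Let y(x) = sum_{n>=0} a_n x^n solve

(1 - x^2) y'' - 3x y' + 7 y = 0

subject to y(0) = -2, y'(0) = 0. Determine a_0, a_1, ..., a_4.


Ansatz: y(x) = sum_{n>=0} a_n x^n, so y'(x) = sum_{n>=1} n a_n x^(n-1) and y''(x) = sum_{n>=2} n(n-1) a_n x^(n-2).
Substitute into P(x) y'' + Q(x) y' + R(x) y = 0 with P(x) = 1 - x^2, Q(x) = -3x, R(x) = 7, and match powers of x.
Initial conditions: a_0 = -2, a_1 = 0.
Setting the coefficient of each power of x to zero and solving order by order (substituting the coefficients already found):
  x^0: 2 a_2 + 7 a_0 = 0  ->  2 a_2 = -7 a_0 = 14  ->  a_2 = 7
  x^1: 6 a_3 + 4 a_1 = 0  ->  6 a_3 = -4 a_1 = 0  ->  a_3 = 0
  x^2: 12 a_4 - a_2 = 0  ->  12 a_4 = a_2 = 7  ->  a_4 = 7/12
Truncated series: y(x) = -2 + 7 x^2 + (7/12) x^4 + O(x^5).

a_0 = -2; a_1 = 0; a_2 = 7; a_3 = 0; a_4 = 7/12


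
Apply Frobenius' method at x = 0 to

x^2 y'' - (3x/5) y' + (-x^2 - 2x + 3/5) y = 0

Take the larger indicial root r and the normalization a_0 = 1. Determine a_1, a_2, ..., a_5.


Write in Frobenius form y'' + (p(x)/x) y' + (q(x)/x^2) y = 0:
  p(x) = -3/5,  q(x) = -x^2 - 2x + 3/5.
Indicial equation: r(r-1) + (-3/5) r + (3/5) = 0 -> roots r_1 = 1, r_2 = 3/5.
Take r = r_1 = 1. Let y(x) = x^r sum_{n>=0} a_n x^n with a_0 = 1.
Substitute y = x^r sum a_n x^n and match x^{r+n}. The recurrence is
  D(n) a_n - 2 a_{n-1} - 1 a_{n-2} = 0,  where D(n) = (r+n)(r+n-1) + (-3/5)(r+n) + (3/5).
  a_n = [2 a_{n-1} + 1 a_{n-2}] / D(n).
Since the indicial polynomial factors as (r - r_1)(r - r_2), D(n) = (r_1 + n - r_1)(r_1 + n - r_2) = n(n + 2/5).
Evaluating step by step (a_0 = 1):
  n = 1: D(1) = 1(1 + 2/5) = 7/5; numerator = 2(1) = 2; a_1 = (2)/(7/5) = 10/7
  n = 2: D(2) = 2(2 + 2/5) = 24/5; numerator = 2(10/7) + 1(1) = 27/7; a_2 = (27/7)/(24/5) = 45/56
  n = 3: D(3) = 3(3 + 2/5) = 51/5; numerator = 2(45/56) + 1(10/7) = 85/28; a_3 = (85/28)/(51/5) = 25/84
  n = 4: D(4) = 4(4 + 2/5) = 88/5; numerator = 2(25/84) + 1(45/56) = 235/168; a_4 = (235/168)/(88/5) = 1175/14784
  n = 5: D(5) = 5(5 + 2/5) = 27; numerator = 2(1175/14784) + 1(25/84) = 1125/2464; a_5 = (1125/2464)/(27) = 125/7392

r = 1; a_0 = 1; a_1 = 10/7; a_2 = 45/56; a_3 = 25/84; a_4 = 1175/14784; a_5 = 125/7392


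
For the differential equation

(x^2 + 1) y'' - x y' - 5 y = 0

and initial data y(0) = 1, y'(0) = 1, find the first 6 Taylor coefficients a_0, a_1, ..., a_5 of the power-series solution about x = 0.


Ansatz: y(x) = sum_{n>=0} a_n x^n, so y'(x) = sum_{n>=1} n a_n x^(n-1) and y''(x) = sum_{n>=2} n(n-1) a_n x^(n-2).
Substitute into P(x) y'' + Q(x) y' + R(x) y = 0 with P(x) = x^2 + 1, Q(x) = -x, R(x) = -5, and match powers of x.
Initial conditions: a_0 = 1, a_1 = 1.
Setting the coefficient of each power of x to zero and solving order by order (substituting the coefficients already found):
  x^0: 2 a_2 - 5 a_0 = 0  ->  2 a_2 = 5 a_0 = 5  ->  a_2 = 5/2
  x^1: 6 a_3 - 6 a_1 = 0  ->  6 a_3 = 6 a_1 = 6  ->  a_3 = 1
  x^2: 12 a_4 - 5 a_2 = 0  ->  12 a_4 = 5 a_2 = 25/2  ->  a_4 = 25/24
  x^3: 20 a_5 - 2 a_3 = 0  ->  20 a_5 = 2 a_3 = 2  ->  a_5 = 1/10
Truncated series: y(x) = 1 + x + (5/2) x^2 + x^3 + (25/24) x^4 + (1/10) x^5 + O(x^6).

a_0 = 1; a_1 = 1; a_2 = 5/2; a_3 = 1; a_4 = 25/24; a_5 = 1/10


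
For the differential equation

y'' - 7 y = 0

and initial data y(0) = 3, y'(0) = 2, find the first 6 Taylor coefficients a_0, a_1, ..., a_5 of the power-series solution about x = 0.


Ansatz: y(x) = sum_{n>=0} a_n x^n, so y'(x) = sum_{n>=1} n a_n x^(n-1) and y''(x) = sum_{n>=2} n(n-1) a_n x^(n-2).
Substitute into P(x) y'' + Q(x) y' + R(x) y = 0 with P(x) = 1, Q(x) = 0, R(x) = -7, and match powers of x.
Initial conditions: a_0 = 3, a_1 = 2.
Setting the coefficient of each power of x to zero and solving order by order (substituting the coefficients already found):
  x^0: 2 a_2 - 7 a_0 = 0  ->  2 a_2 = 7 a_0 = 21  ->  a_2 = 21/2
  x^1: 6 a_3 - 7 a_1 = 0  ->  6 a_3 = 7 a_1 = 14  ->  a_3 = 7/3
  x^2: 12 a_4 - 7 a_2 = 0  ->  12 a_4 = 7 a_2 = 147/2  ->  a_4 = 49/8
  x^3: 20 a_5 - 7 a_3 = 0  ->  20 a_5 = 7 a_3 = 49/3  ->  a_5 = 49/60
Truncated series: y(x) = 3 + 2 x + (21/2) x^2 + (7/3) x^3 + (49/8) x^4 + (49/60) x^5 + O(x^6).

a_0 = 3; a_1 = 2; a_2 = 21/2; a_3 = 7/3; a_4 = 49/8; a_5 = 49/60


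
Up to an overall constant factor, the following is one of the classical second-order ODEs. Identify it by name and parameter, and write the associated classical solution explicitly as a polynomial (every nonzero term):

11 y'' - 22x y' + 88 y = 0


All three coefficients share the factor 11; dividing through by 11 gives  y'' - 2x y' + 8 y = 0.
This matches the Hermite equation y'' - 2x y' + 2n y = 0 with 2n = 8, so n = 4; the polynomial solution is H_4(x).
With y = sum_k a_k x^k, matching x^k gives (k+2)(k+1) a_{k+2} = 2(k - n) a_k = 2(k - 4) a_k. The right side vanishes at k = 4, so the series with the parity of 4 terminates at degree 4.
Standard normalization: leading coefficient of H_n is 2^n, so a_4 = 2^4 = 16. Work downward with a_k = (k+1)(k+2) a_{k+2} / (2(k - n)):
  a_2 = (3)(4)(16) / (2(2 - 4)) = 192/(-4) = -48
  a_0 = (1)(2)(-48) / (2(0 - 4)) = -96/(-8) = 12
Hence H_4(x) = 16 x^4 - 48 x^2 + 12.

H_4(x); series = 16 x^4 - 48 x^2 + 12


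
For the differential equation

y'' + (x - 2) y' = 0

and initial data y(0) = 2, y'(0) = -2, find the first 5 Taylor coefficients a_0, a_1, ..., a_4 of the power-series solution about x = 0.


Ansatz: y(x) = sum_{n>=0} a_n x^n, so y'(x) = sum_{n>=1} n a_n x^(n-1) and y''(x) = sum_{n>=2} n(n-1) a_n x^(n-2).
Substitute into P(x) y'' + Q(x) y' + R(x) y = 0 with P(x) = 1, Q(x) = x - 2, R(x) = 0, and match powers of x.
Initial conditions: a_0 = 2, a_1 = -2.
Setting the coefficient of each power of x to zero and solving order by order (substituting the coefficients already found):
  x^0: 2 a_2 - 2 a_1 = 0  ->  2 a_2 = 2 a_1 = -4  ->  a_2 = -2
  x^1: 6 a_3 - 4 a_2 + a_1 = 0  ->  6 a_3 = 4 a_2 - a_1 = -6  ->  a_3 = -1
  x^2: 12 a_4 - 6 a_3 + 2 a_2 = 0  ->  12 a_4 = 6 a_3 - 2 a_2 = -2  ->  a_4 = -1/6
Truncated series: y(x) = 2 - 2 x - 2 x^2 - x^3 - (1/6) x^4 + O(x^5).

a_0 = 2; a_1 = -2; a_2 = -2; a_3 = -1; a_4 = -1/6


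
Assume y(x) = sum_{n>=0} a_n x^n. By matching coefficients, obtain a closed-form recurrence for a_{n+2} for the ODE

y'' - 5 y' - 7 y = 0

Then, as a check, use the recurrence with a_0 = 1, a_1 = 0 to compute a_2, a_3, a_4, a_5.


Substitute y = sum_n a_n x^n.
y''(x) has coefficient (n+2)(n+1) a_{n+2} at x^n;
-5 y'(x) has coefficient -5 (n+1) a_{n+1} at x^n;
-7 y(x) has coefficient -7 a_n at x^n.
Matching x^n: (n+2)(n+1) a_{n+2} - 5 (n+1) a_{n+1} - 7 a_n = 0.
Thus a_{n+2} = [5 (n+1) a_{n+1} + 7 a_n] / ((n+1)(n+2)).

Check with a_0 = 1, a_1 = 0 (apply the recurrence for n = 0, 1, 2, 3): a_0 = 1, a_1 = 0, a_2 = 7/2, a_3 = 35/6, a_4 = 28/3, a_5 = 91/8.

a_(n+2) = [5 (n+1) a_(n+1) + 7 a_n] / ((n+1)(n+2)); check: a_0 = 1, a_1 = 0, a_2 = 7/2, a_3 = 35/6, a_4 = 28/3, a_5 = 91/8


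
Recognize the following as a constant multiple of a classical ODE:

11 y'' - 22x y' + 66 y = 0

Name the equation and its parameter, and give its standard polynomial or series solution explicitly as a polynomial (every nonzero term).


All three coefficients share the factor 11; dividing through by 11 gives  y'' - 2x y' + 6 y = 0.
This matches the Hermite equation y'' - 2x y' + 2n y = 0 with 2n = 6, so n = 3; the polynomial solution is H_3(x).
With y = sum_k a_k x^k, matching x^k gives (k+2)(k+1) a_{k+2} = 2(k - n) a_k = 2(k - 3) a_k. The right side vanishes at k = 3, so the series with the parity of 3 terminates at degree 3.
Standard normalization: leading coefficient of H_n is 2^n, so a_3 = 2^3 = 8. Work downward with a_k = (k+1)(k+2) a_{k+2} / (2(k - n)):
  a_1 = (2)(3)(8) / (2(1 - 3)) = 48/(-4) = -12
Hence H_3(x) = 8 x^3 - 12 x.

H_3(x); series = 8 x^3 - 12 x


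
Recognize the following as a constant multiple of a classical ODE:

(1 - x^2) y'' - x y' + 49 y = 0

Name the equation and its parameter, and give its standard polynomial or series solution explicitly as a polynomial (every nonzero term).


The equation is already in a standard form:  (1 - x^2) y'' - x y' + 49 y = 0.
This matches the Chebyshev equation (1 - x^2) y'' - x y' + n^2 y = 0 (note the -x y' term, not -2x y') with n^2 = 49, so n = 7; the polynomial solution is T_7(x).
With y = sum_k a_k x^k, matching x^k gives (k+2)(k+1) a_{k+2} = (k^2 - n^2) a_k = (k - 7)(k + 7) a_k. The right side vanishes at k = 7, so the series with the parity of 7 terminates at degree 7.
Standard normalization: leading coefficient of T_n is 2^(n-1), so a_7 = 2^6 = 64. Work downward with a_k = (k+1)(k+2) a_{k+2} / ((k - 7)(k + 7)):
  a_5 = (6)(7)(64) / ((5 - 7)(5 + 7)) = 2688/(-24) = -112
  a_3 = (4)(5)(-112) / ((3 - 7)(3 + 7)) = -2240/(-40) = 56
  a_1 = (2)(3)(56) / ((1 - 7)(1 + 7)) = 336/(-48) = -7
Hence T_7(x) = 64 x^7 - 112 x^5 + 56 x^3 - 7 x.

T_7(x); series = 64 x^7 - 112 x^5 + 56 x^3 - 7 x


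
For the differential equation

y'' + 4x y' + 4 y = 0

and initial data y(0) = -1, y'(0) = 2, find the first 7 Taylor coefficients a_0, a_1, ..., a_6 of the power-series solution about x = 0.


Ansatz: y(x) = sum_{n>=0} a_n x^n, so y'(x) = sum_{n>=1} n a_n x^(n-1) and y''(x) = sum_{n>=2} n(n-1) a_n x^(n-2).
Substitute into P(x) y'' + Q(x) y' + R(x) y = 0 with P(x) = 1, Q(x) = 4x, R(x) = 4, and match powers of x.
Initial conditions: a_0 = -1, a_1 = 2.
Setting the coefficient of each power of x to zero and solving order by order (substituting the coefficients already found):
  x^0: 2 a_2 + 4 a_0 = 0  ->  2 a_2 = -4 a_0 = 4  ->  a_2 = 2
  x^1: 6 a_3 + 8 a_1 = 0  ->  6 a_3 = -8 a_1 = -16  ->  a_3 = -8/3
  x^2: 12 a_4 + 12 a_2 = 0  ->  12 a_4 = -12 a_2 = -24  ->  a_4 = -2
  x^3: 20 a_5 + 16 a_3 = 0  ->  20 a_5 = -16 a_3 = 128/3  ->  a_5 = 32/15
  x^4: 30 a_6 + 20 a_4 = 0  ->  30 a_6 = -20 a_4 = 40  ->  a_6 = 4/3
Truncated series: y(x) = -1 + 2 x + 2 x^2 - (8/3) x^3 - 2 x^4 + (32/15) x^5 + (4/3) x^6 + O(x^7).

a_0 = -1; a_1 = 2; a_2 = 2; a_3 = -8/3; a_4 = -2; a_5 = 32/15; a_6 = 4/3


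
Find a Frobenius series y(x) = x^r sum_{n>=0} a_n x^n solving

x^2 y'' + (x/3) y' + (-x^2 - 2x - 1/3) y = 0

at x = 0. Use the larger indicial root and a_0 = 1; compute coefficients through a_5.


Write in Frobenius form y'' + (p(x)/x) y' + (q(x)/x^2) y = 0:
  p(x) = 1/3,  q(x) = -x^2 - 2x - 1/3.
Indicial equation: r(r-1) + (1/3) r + (-1/3) = 0 -> roots r_1 = 1, r_2 = -1/3.
Take r = r_1 = 1. Let y(x) = x^r sum_{n>=0} a_n x^n with a_0 = 1.
Substitute y = x^r sum a_n x^n and match x^{r+n}. The recurrence is
  D(n) a_n - 2 a_{n-1} - 1 a_{n-2} = 0,  where D(n) = (r+n)(r+n-1) + (1/3)(r+n) + (-1/3).
  a_n = [2 a_{n-1} + 1 a_{n-2}] / D(n).
Since the indicial polynomial factors as (r - r_1)(r - r_2), D(n) = (r_1 + n - r_1)(r_1 + n - r_2) = n(n + 4/3).
Evaluating step by step (a_0 = 1):
  n = 1: D(1) = 1(1 + 4/3) = 7/3; numerator = 2(1) = 2; a_1 = (2)/(7/3) = 6/7
  n = 2: D(2) = 2(2 + 4/3) = 20/3; numerator = 2(6/7) + 1(1) = 19/7; a_2 = (19/7)/(20/3) = 57/140
  n = 3: D(3) = 3(3 + 4/3) = 13; numerator = 2(57/140) + 1(6/7) = 117/70; a_3 = (117/70)/(13) = 9/70
  n = 4: D(4) = 4(4 + 4/3) = 64/3; numerator = 2(9/70) + 1(57/140) = 93/140; a_4 = (93/140)/(64/3) = 279/8960
  n = 5: D(5) = 5(5 + 4/3) = 95/3; numerator = 2(279/8960) + 1(9/70) = 171/896; a_5 = (171/896)/(95/3) = 27/4480

r = 1; a_0 = 1; a_1 = 6/7; a_2 = 57/140; a_3 = 9/70; a_4 = 279/8960; a_5 = 27/4480


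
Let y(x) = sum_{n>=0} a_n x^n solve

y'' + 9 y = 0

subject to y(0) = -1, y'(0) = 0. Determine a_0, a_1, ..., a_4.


Ansatz: y(x) = sum_{n>=0} a_n x^n, so y'(x) = sum_{n>=1} n a_n x^(n-1) and y''(x) = sum_{n>=2} n(n-1) a_n x^(n-2).
Substitute into P(x) y'' + Q(x) y' + R(x) y = 0 with P(x) = 1, Q(x) = 0, R(x) = 9, and match powers of x.
Initial conditions: a_0 = -1, a_1 = 0.
Setting the coefficient of each power of x to zero and solving order by order (substituting the coefficients already found):
  x^0: 2 a_2 + 9 a_0 = 0  ->  2 a_2 = -9 a_0 = 9  ->  a_2 = 9/2
  x^1: 6 a_3 + 9 a_1 = 0  ->  6 a_3 = -9 a_1 = 0  ->  a_3 = 0
  x^2: 12 a_4 + 9 a_2 = 0  ->  12 a_4 = -9 a_2 = -81/2  ->  a_4 = -27/8
Truncated series: y(x) = -1 + (9/2) x^2 - (27/8) x^4 + O(x^5).

a_0 = -1; a_1 = 0; a_2 = 9/2; a_3 = 0; a_4 = -27/8


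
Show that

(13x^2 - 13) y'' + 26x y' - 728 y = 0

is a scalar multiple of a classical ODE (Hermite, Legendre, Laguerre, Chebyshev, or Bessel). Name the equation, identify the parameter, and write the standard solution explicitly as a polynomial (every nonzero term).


All three coefficients share the factor -13; dividing through by -13 gives  (1 - x^2) y'' - 2x y' + 56 y = 0.
This matches the Legendre equation (1 - x^2) y'' - 2x y' + n(n+1) y = 0 (note the -2x y' term) with n(n+1) = 56, so n = 7; the polynomial solution is P_7(x).
With y = sum_k a_k x^k, matching x^k gives (k+2)(k+1) a_{k+2} = [k(k+1) - n(n+1)] a_k = (k - 7)(k + 8) a_k. The right side vanishes at k = 7, so the series with the parity of 7 terminates at degree 7.
Standard normalization (P_n(1) = 1): leading coefficient (2n)!/(2^n (n!)^2) = 87178291200/(128*25401600) = 429/16, so a_7 = 429/16. Work downward with a_k = (k+1)(k+2) a_{k+2} / ((k - 7)(k + 8)):
  a_5 = (6)(7)(429/16) / ((5 - 7)(5 + 8)) = (9009/8)/(-26) = -693/16
  a_3 = (4)(5)(-693/16) / ((3 - 7)(3 + 8)) = (-3465/4)/(-44) = 315/16
  a_1 = (2)(3)(315/16) / ((1 - 7)(1 + 8)) = (945/8)/(-54) = -35/16
Hence P_7(x) = 429 x^7/16 - 693 x^5/16 + 315 x^3/16 - 35 x/16.

P_7(x); series = 429 x^7/16 - 693 x^5/16 + 315 x^3/16 - 35 x/16


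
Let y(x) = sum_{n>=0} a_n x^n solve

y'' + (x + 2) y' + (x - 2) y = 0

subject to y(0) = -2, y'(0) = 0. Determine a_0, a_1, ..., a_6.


Ansatz: y(x) = sum_{n>=0} a_n x^n, so y'(x) = sum_{n>=1} n a_n x^(n-1) and y''(x) = sum_{n>=2} n(n-1) a_n x^(n-2).
Substitute into P(x) y'' + Q(x) y' + R(x) y = 0 with P(x) = 1, Q(x) = x + 2, R(x) = x - 2, and match powers of x.
Initial conditions: a_0 = -2, a_1 = 0.
Setting the coefficient of each power of x to zero and solving order by order (substituting the coefficients already found):
  x^0: 2 a_2 + 2 a_1 - 2 a_0 = 0  ->  2 a_2 = -2 a_1 + 2 a_0 = -4  ->  a_2 = -2
  x^1: 6 a_3 + 4 a_2 - a_1 + a_0 = 0  ->  6 a_3 = -4 a_2 + a_1 - a_0 = 10  ->  a_3 = 5/3
  x^2: 12 a_4 + 6 a_3 + a_1 = 0  ->  12 a_4 = -6 a_3 - a_1 = -10  ->  a_4 = -5/6
  x^3: 20 a_5 + 8 a_4 + a_3 + a_2 = 0  ->  20 a_5 = -8 a_4 - a_3 - a_2 = 7  ->  a_5 = 7/20
  x^4: 30 a_6 + 10 a_5 + 2 a_4 + a_3 = 0  ->  30 a_6 = -10 a_5 - 2 a_4 - a_3 = -7/2  ->  a_6 = -7/60
Truncated series: y(x) = -2 - 2 x^2 + (5/3) x^3 - (5/6) x^4 + (7/20) x^5 - (7/60) x^6 + O(x^7).

a_0 = -2; a_1 = 0; a_2 = -2; a_3 = 5/3; a_4 = -5/6; a_5 = 7/20; a_6 = -7/60


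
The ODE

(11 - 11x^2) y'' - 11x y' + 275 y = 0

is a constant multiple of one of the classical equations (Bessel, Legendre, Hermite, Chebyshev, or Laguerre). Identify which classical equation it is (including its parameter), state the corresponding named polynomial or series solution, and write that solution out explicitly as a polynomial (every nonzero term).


All three coefficients share the factor 11; dividing through by 11 gives  (1 - x^2) y'' - x y' + 25 y = 0.
This matches the Chebyshev equation (1 - x^2) y'' - x y' + n^2 y = 0 (note the -x y' term, not -2x y') with n^2 = 25, so n = 5; the polynomial solution is T_5(x).
With y = sum_k a_k x^k, matching x^k gives (k+2)(k+1) a_{k+2} = (k^2 - n^2) a_k = (k - 5)(k + 5) a_k. The right side vanishes at k = 5, so the series with the parity of 5 terminates at degree 5.
Standard normalization: leading coefficient of T_n is 2^(n-1), so a_5 = 2^4 = 16. Work downward with a_k = (k+1)(k+2) a_{k+2} / ((k - 5)(k + 5)):
  a_3 = (4)(5)(16) / ((3 - 5)(3 + 5)) = 320/(-16) = -20
  a_1 = (2)(3)(-20) / ((1 - 5)(1 + 5)) = -120/(-24) = 5
Hence T_5(x) = 16 x^5 - 20 x^3 + 5 x.

T_5(x); series = 16 x^5 - 20 x^3 + 5 x


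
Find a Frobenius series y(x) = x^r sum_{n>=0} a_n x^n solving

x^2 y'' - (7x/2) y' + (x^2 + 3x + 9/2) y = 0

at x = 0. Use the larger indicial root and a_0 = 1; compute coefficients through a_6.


Write in Frobenius form y'' + (p(x)/x) y' + (q(x)/x^2) y = 0:
  p(x) = -7/2,  q(x) = x^2 + 3x + 9/2.
Indicial equation: r(r-1) + (-7/2) r + (9/2) = 0 -> roots r_1 = 3, r_2 = 3/2.
Take r = r_1 = 3. Let y(x) = x^r sum_{n>=0} a_n x^n with a_0 = 1.
Substitute y = x^r sum a_n x^n and match x^{r+n}. The recurrence is
  D(n) a_n + 3 a_{n-1} + 1 a_{n-2} = 0,  where D(n) = (r+n)(r+n-1) + (-7/2)(r+n) + (9/2).
  a_n = [-3 a_{n-1} - 1 a_{n-2}] / D(n).
Since the indicial polynomial factors as (r - r_1)(r - r_2), D(n) = (r_1 + n - r_1)(r_1 + n - r_2) = n(n + 3/2).
Evaluating step by step (a_0 = 1):
  n = 1: D(1) = 1(1 + 3/2) = 5/2; numerator = -3(1) = -3; a_1 = (-3)/(5/2) = -6/5
  n = 2: D(2) = 2(2 + 3/2) = 7; numerator = -3(-6/5) - 1(1) = 13/5; a_2 = (13/5)/(7) = 13/35
  n = 3: D(3) = 3(3 + 3/2) = 27/2; numerator = -3(13/35) - 1(-6/5) = 3/35; a_3 = (3/35)/(27/2) = 2/315
  n = 4: D(4) = 4(4 + 3/2) = 22; numerator = -3(2/315) - 1(13/35) = -41/105; a_4 = (-41/105)/(22) = -41/2310
  n = 5: D(5) = 5(5 + 3/2) = 65/2; numerator = -3(-41/2310) - 1(2/315) = 65/1386; a_5 = (65/1386)/(65/2) = 1/693
  n = 6: D(6) = 6(6 + 3/2) = 45; numerator = -3(1/693) - 1(-41/2310) = 31/2310; a_6 = (31/2310)/(45) = 31/103950

r = 3; a_0 = 1; a_1 = -6/5; a_2 = 13/35; a_3 = 2/315; a_4 = -41/2310; a_5 = 1/693; a_6 = 31/103950


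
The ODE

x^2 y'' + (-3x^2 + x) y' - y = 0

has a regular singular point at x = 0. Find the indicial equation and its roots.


Divide by x^2 to reach normal form y'' + P_1(x) y' + P_2(x) y = 0 with P_1(x) = -3 + 1/x and P_2(x) = -1/x^2.
x = 0 is a singular point because the y'-coefficient -3 + 1/x has a pole at x = 0 and the y-coefficient -1/x^2 has a pole at x = 0.
It is a regular singular point because x P_1(x) = p(x) = 1 - 3x and x^2 P_2(x) = q(x) = -1 are polynomials, hence analytic at x = 0.
p(0) = 1,  q(0) = -1.
Indicial equation: r(r-1) + p(0) r + q(0) = 0, i.e. r^2 + (p(0) - 1) r + q(0) = 0, i.e. r^2 - 1 = 0.
Discriminant: (0)^2 - 4(-1) = 4, so r = (0 ± 2)/2.
Solving: r_1 = 1, r_2 = -1.

indicial: r^2 - 1 = 0; roots r_1 = 1, r_2 = -1


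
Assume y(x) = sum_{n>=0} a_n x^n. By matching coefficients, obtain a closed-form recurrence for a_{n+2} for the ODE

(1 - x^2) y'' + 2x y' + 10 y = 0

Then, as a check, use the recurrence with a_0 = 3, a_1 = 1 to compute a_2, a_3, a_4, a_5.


Substitute y = sum_n a_n x^n.
(1 - 1 x^2) y'' contributes (n+2)(n+1) a_{n+2} - n(n-1) a_n at x^n.
2 x y'(x) contributes 2 n a_n at x^n.
10 y(x) contributes 10 a_n at x^n.
Matching x^n: (n+2)(n+1) a_{n+2} + (-n(n-1) + 2 n + 10) a_n = 0.
Thus a_{n+2} = (n(n-1) - 2 n - 10) / ((n+1)(n+2)) * a_n.

Check with a_0 = 3, a_1 = 1 (apply the recurrence for n = 0, 1, 2, 3): a_0 = 3, a_1 = 1, a_2 = -15, a_3 = -2, a_4 = 15, a_5 = 1.

a_(n+2) = (n(n-1) - 2 n - 10) / ((n+1)(n+2)) * a_n; check: a_0 = 3, a_1 = 1, a_2 = -15, a_3 = -2, a_4 = 15, a_5 = 1


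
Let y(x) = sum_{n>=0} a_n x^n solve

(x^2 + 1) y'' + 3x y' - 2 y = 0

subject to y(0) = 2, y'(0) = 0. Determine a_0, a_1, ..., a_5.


Ansatz: y(x) = sum_{n>=0} a_n x^n, so y'(x) = sum_{n>=1} n a_n x^(n-1) and y''(x) = sum_{n>=2} n(n-1) a_n x^(n-2).
Substitute into P(x) y'' + Q(x) y' + R(x) y = 0 with P(x) = x^2 + 1, Q(x) = 3x, R(x) = -2, and match powers of x.
Initial conditions: a_0 = 2, a_1 = 0.
Setting the coefficient of each power of x to zero and solving order by order (substituting the coefficients already found):
  x^0: 2 a_2 - 2 a_0 = 0  ->  2 a_2 = 2 a_0 = 4  ->  a_2 = 2
  x^1: 6 a_3 + a_1 = 0  ->  6 a_3 = -a_1 = 0  ->  a_3 = 0
  x^2: 12 a_4 + 6 a_2 = 0  ->  12 a_4 = -6 a_2 = -12  ->  a_4 = -1
  x^3: 20 a_5 + 13 a_3 = 0  ->  20 a_5 = -13 a_3 = 0  ->  a_5 = 0
Truncated series: y(x) = 2 + 2 x^2 - x^4 + O(x^6).

a_0 = 2; a_1 = 0; a_2 = 2; a_3 = 0; a_4 = -1; a_5 = 0


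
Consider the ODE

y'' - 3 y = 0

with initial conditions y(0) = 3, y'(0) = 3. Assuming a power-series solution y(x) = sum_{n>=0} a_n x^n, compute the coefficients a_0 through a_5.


Ansatz: y(x) = sum_{n>=0} a_n x^n, so y'(x) = sum_{n>=1} n a_n x^(n-1) and y''(x) = sum_{n>=2} n(n-1) a_n x^(n-2).
Substitute into P(x) y'' + Q(x) y' + R(x) y = 0 with P(x) = 1, Q(x) = 0, R(x) = -3, and match powers of x.
Initial conditions: a_0 = 3, a_1 = 3.
Setting the coefficient of each power of x to zero and solving order by order (substituting the coefficients already found):
  x^0: 2 a_2 - 3 a_0 = 0  ->  2 a_2 = 3 a_0 = 9  ->  a_2 = 9/2
  x^1: 6 a_3 - 3 a_1 = 0  ->  6 a_3 = 3 a_1 = 9  ->  a_3 = 3/2
  x^2: 12 a_4 - 3 a_2 = 0  ->  12 a_4 = 3 a_2 = 27/2  ->  a_4 = 9/8
  x^3: 20 a_5 - 3 a_3 = 0  ->  20 a_5 = 3 a_3 = 9/2  ->  a_5 = 9/40
Truncated series: y(x) = 3 + 3 x + (9/2) x^2 + (3/2) x^3 + (9/8) x^4 + (9/40) x^5 + O(x^6).

a_0 = 3; a_1 = 3; a_2 = 9/2; a_3 = 3/2; a_4 = 9/8; a_5 = 9/40


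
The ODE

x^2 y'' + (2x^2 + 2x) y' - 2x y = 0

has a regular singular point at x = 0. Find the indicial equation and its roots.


Divide by x^2 to reach normal form y'' + P_1(x) y' + P_2(x) y = 0 with P_1(x) = 2 + 2/x and P_2(x) = -2/x.
x = 0 is a singular point because the y'-coefficient 2 + 2/x has a pole at x = 0 and the y-coefficient -2/x has a pole at x = 0.
It is a regular singular point because x P_1(x) = p(x) = 2x + 2 and x^2 P_2(x) = q(x) = -2x are polynomials, hence analytic at x = 0.
p(0) = 2,  q(0) = 0.
Indicial equation: r(r-1) + p(0) r + q(0) = 0, i.e. r^2 + (p(0) - 1) r + q(0) = 0, i.e. r^2 + 1 r = 0.
Discriminant: (1)^2 - 4(0) = 1, so r = (-1 ± 1)/2.
Solving: r_1 = 0, r_2 = -1.

indicial: r^2 + 1 r = 0; roots r_1 = 0, r_2 = -1


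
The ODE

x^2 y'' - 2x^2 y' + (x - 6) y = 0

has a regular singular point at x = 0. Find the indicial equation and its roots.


Divide by x^2 to reach normal form y'' + P_1(x) y' + P_2(x) y = 0 with P_1(x) = -2 and P_2(x) = 1/x - 6/x^2.
x = 0 is a singular point because the y-coefficient 1/x - 6/x^2 has a pole at x = 0.
It is a regular singular point because x P_1(x) = p(x) = -2x and x^2 P_2(x) = q(x) = x - 6 are polynomials, hence analytic at x = 0.
p(0) = 0,  q(0) = -6.
Indicial equation: r(r-1) + p(0) r + q(0) = 0, i.e. r^2 + (p(0) - 1) r + q(0) = 0, i.e. r^2 - 1 r - 6 = 0.
Discriminant: (-1)^2 - 4(-6) = 25, so r = (1 ± 5)/2.
Solving: r_1 = 3, r_2 = -2.

indicial: r^2 - 1 r - 6 = 0; roots r_1 = 3, r_2 = -2


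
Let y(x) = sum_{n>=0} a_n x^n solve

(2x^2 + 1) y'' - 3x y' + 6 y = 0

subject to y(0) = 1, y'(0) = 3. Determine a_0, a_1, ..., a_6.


Ansatz: y(x) = sum_{n>=0} a_n x^n, so y'(x) = sum_{n>=1} n a_n x^(n-1) and y''(x) = sum_{n>=2} n(n-1) a_n x^(n-2).
Substitute into P(x) y'' + Q(x) y' + R(x) y = 0 with P(x) = 2x^2 + 1, Q(x) = -3x, R(x) = 6, and match powers of x.
Initial conditions: a_0 = 1, a_1 = 3.
Setting the coefficient of each power of x to zero and solving order by order (substituting the coefficients already found):
  x^0: 2 a_2 + 6 a_0 = 0  ->  2 a_2 = -6 a_0 = -6  ->  a_2 = -3
  x^1: 6 a_3 + 3 a_1 = 0  ->  6 a_3 = -3 a_1 = -9  ->  a_3 = -3/2
  x^2: 12 a_4 + 4 a_2 = 0  ->  12 a_4 = -4 a_2 = 12  ->  a_4 = 1
  x^3: 20 a_5 + 9 a_3 = 0  ->  20 a_5 = -9 a_3 = 27/2  ->  a_5 = 27/40
  x^4: 30 a_6 + 18 a_4 = 0  ->  30 a_6 = -18 a_4 = -18  ->  a_6 = -3/5
Truncated series: y(x) = 1 + 3 x - 3 x^2 - (3/2) x^3 + x^4 + (27/40) x^5 - (3/5) x^6 + O(x^7).

a_0 = 1; a_1 = 3; a_2 = -3; a_3 = -3/2; a_4 = 1; a_5 = 27/40; a_6 = -3/5


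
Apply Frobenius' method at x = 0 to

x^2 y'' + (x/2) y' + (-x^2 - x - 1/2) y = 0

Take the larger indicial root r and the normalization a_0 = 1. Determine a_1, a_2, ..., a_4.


Write in Frobenius form y'' + (p(x)/x) y' + (q(x)/x^2) y = 0:
  p(x) = 1/2,  q(x) = -x^2 - x - 1/2.
Indicial equation: r(r-1) + (1/2) r + (-1/2) = 0 -> roots r_1 = 1, r_2 = -1/2.
Take r = r_1 = 1. Let y(x) = x^r sum_{n>=0} a_n x^n with a_0 = 1.
Substitute y = x^r sum a_n x^n and match x^{r+n}. The recurrence is
  D(n) a_n - 1 a_{n-1} - 1 a_{n-2} = 0,  where D(n) = (r+n)(r+n-1) + (1/2)(r+n) + (-1/2).
  a_n = [1 a_{n-1} + 1 a_{n-2}] / D(n).
Since the indicial polynomial factors as (r - r_1)(r - r_2), D(n) = (r_1 + n - r_1)(r_1 + n - r_2) = n(n + 3/2).
Evaluating step by step (a_0 = 1):
  n = 1: D(1) = 1(1 + 3/2) = 5/2; numerator = 1(1) = 1; a_1 = (1)/(5/2) = 2/5
  n = 2: D(2) = 2(2 + 3/2) = 7; numerator = 1(2/5) + 1(1) = 7/5; a_2 = (7/5)/(7) = 1/5
  n = 3: D(3) = 3(3 + 3/2) = 27/2; numerator = 1(1/5) + 1(2/5) = 3/5; a_3 = (3/5)/(27/2) = 2/45
  n = 4: D(4) = 4(4 + 3/2) = 22; numerator = 1(2/45) + 1(1/5) = 11/45; a_4 = (11/45)/(22) = 1/90

r = 1; a_0 = 1; a_1 = 2/5; a_2 = 1/5; a_3 = 2/45; a_4 = 1/90


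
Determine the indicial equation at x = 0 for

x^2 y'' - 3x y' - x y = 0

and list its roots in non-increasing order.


Divide by x^2 to reach normal form y'' + P_1(x) y' + P_2(x) y = 0 with P_1(x) = -3/x and P_2(x) = -1/x.
x = 0 is a singular point because the y'-coefficient -3/x has a pole at x = 0 and the y-coefficient -1/x has a pole at x = 0.
It is a regular singular point because x P_1(x) = p(x) = -3 and x^2 P_2(x) = q(x) = -x are polynomials, hence analytic at x = 0.
p(0) = -3,  q(0) = 0.
Indicial equation: r(r-1) + p(0) r + q(0) = 0, i.e. r^2 + (p(0) - 1) r + q(0) = 0, i.e. r^2 - 4 r = 0.
Discriminant: (-4)^2 - 4(0) = 16, so r = (4 ± 4)/2.
Solving: r_1 = 4, r_2 = 0.

indicial: r^2 - 4 r = 0; roots r_1 = 4, r_2 = 0


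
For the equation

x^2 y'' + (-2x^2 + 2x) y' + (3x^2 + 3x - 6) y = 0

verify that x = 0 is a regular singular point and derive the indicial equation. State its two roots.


Divide by x^2 to reach normal form y'' + P_1(x) y' + P_2(x) y = 0 with P_1(x) = -2 + 2/x and P_2(x) = 3 + 3/x - 6/x^2.
x = 0 is a singular point because the y'-coefficient -2 + 2/x has a pole at x = 0 and the y-coefficient 3 + 3/x - 6/x^2 has a pole at x = 0.
It is a regular singular point because x P_1(x) = p(x) = 2 - 2x and x^2 P_2(x) = q(x) = 3x^2 + 3x - 6 are polynomials, hence analytic at x = 0.
p(0) = 2,  q(0) = -6.
Indicial equation: r(r-1) + p(0) r + q(0) = 0, i.e. r^2 + (p(0) - 1) r + q(0) = 0, i.e. r^2 + 1 r - 6 = 0.
Discriminant: (1)^2 - 4(-6) = 25, so r = (-1 ± 5)/2.
Solving: r_1 = 2, r_2 = -3.

indicial: r^2 + 1 r - 6 = 0; roots r_1 = 2, r_2 = -3


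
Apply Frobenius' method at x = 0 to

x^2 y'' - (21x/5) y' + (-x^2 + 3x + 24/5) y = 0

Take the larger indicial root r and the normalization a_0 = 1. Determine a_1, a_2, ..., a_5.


Write in Frobenius form y'' + (p(x)/x) y' + (q(x)/x^2) y = 0:
  p(x) = -21/5,  q(x) = -x^2 + 3x + 24/5.
Indicial equation: r(r-1) + (-21/5) r + (24/5) = 0 -> roots r_1 = 4, r_2 = 6/5.
Take r = r_1 = 4. Let y(x) = x^r sum_{n>=0} a_n x^n with a_0 = 1.
Substitute y = x^r sum a_n x^n and match x^{r+n}. The recurrence is
  D(n) a_n + 3 a_{n-1} - 1 a_{n-2} = 0,  where D(n) = (r+n)(r+n-1) + (-21/5)(r+n) + (24/5).
  a_n = [-3 a_{n-1} + 1 a_{n-2}] / D(n).
Since the indicial polynomial factors as (r - r_1)(r - r_2), D(n) = (r_1 + n - r_1)(r_1 + n - r_2) = n(n + 14/5).
Evaluating step by step (a_0 = 1):
  n = 1: D(1) = 1(1 + 14/5) = 19/5; numerator = -3(1) = -3; a_1 = (-3)/(19/5) = -15/19
  n = 2: D(2) = 2(2 + 14/5) = 48/5; numerator = -3(-15/19) + 1(1) = 64/19; a_2 = (64/19)/(48/5) = 20/57
  n = 3: D(3) = 3(3 + 14/5) = 87/5; numerator = -3(20/57) + 1(-15/19) = -35/19; a_3 = (-35/19)/(87/5) = -175/1653
  n = 4: D(4) = 4(4 + 14/5) = 136/5; numerator = -3(-175/1653) + 1(20/57) = 1105/1653; a_4 = (1105/1653)/(136/5) = 325/13224
  n = 5: D(5) = 5(5 + 14/5) = 39; numerator = -3(325/13224) + 1(-175/1653) = -125/696; a_5 = (-125/696)/(39) = -125/27144

r = 4; a_0 = 1; a_1 = -15/19; a_2 = 20/57; a_3 = -175/1653; a_4 = 325/13224; a_5 = -125/27144


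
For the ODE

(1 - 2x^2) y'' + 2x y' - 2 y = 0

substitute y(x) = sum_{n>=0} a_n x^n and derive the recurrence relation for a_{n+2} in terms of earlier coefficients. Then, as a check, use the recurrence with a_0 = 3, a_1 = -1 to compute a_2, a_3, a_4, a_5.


Substitute y = sum_n a_n x^n.
(1 - 2 x^2) y'' contributes (n+2)(n+1) a_{n+2} - 2 n(n-1) a_n at x^n.
2 x y'(x) contributes 2 n a_n at x^n.
-2 y(x) contributes -2 a_n at x^n.
Matching x^n: (n+2)(n+1) a_{n+2} + (-2 n(n-1) + 2 n - 2) a_n = 0.
Thus a_{n+2} = (2 n(n-1) - 2 n + 2) / ((n+1)(n+2)) * a_n.

Check with a_0 = 3, a_1 = -1 (apply the recurrence for n = 0, 1, 2, 3): a_0 = 3, a_1 = -1, a_2 = 3, a_3 = 0, a_4 = 1/2, a_5 = 0.

a_(n+2) = (2 n(n-1) - 2 n + 2) / ((n+1)(n+2)) * a_n; check: a_0 = 3, a_1 = -1, a_2 = 3, a_3 = 0, a_4 = 1/2, a_5 = 0


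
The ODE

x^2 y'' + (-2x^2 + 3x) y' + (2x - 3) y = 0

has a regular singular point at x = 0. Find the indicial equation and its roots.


Divide by x^2 to reach normal form y'' + P_1(x) y' + P_2(x) y = 0 with P_1(x) = -2 + 3/x and P_2(x) = 2/x - 3/x^2.
x = 0 is a singular point because the y'-coefficient -2 + 3/x has a pole at x = 0 and the y-coefficient 2/x - 3/x^2 has a pole at x = 0.
It is a regular singular point because x P_1(x) = p(x) = 3 - 2x and x^2 P_2(x) = q(x) = 2x - 3 are polynomials, hence analytic at x = 0.
p(0) = 3,  q(0) = -3.
Indicial equation: r(r-1) + p(0) r + q(0) = 0, i.e. r^2 + (p(0) - 1) r + q(0) = 0, i.e. r^2 + 2 r - 3 = 0.
Discriminant: (2)^2 - 4(-3) = 16, so r = (-2 ± 4)/2.
Solving: r_1 = 1, r_2 = -3.

indicial: r^2 + 2 r - 3 = 0; roots r_1 = 1, r_2 = -3


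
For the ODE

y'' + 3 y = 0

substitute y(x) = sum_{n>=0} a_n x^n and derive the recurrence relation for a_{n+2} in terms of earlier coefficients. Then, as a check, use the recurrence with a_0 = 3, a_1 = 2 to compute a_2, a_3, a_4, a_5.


Substitute y = sum_n a_n x^n into y'' + (const) y = 0.
y''(x) = sum_{n>=0} (n+2)(n+1) a_{n+2} x^n.
The ODE becomes sum_n [(n+2)(n+1) a_{n+2} + 3 a_n] x^n = 0.
Setting each coefficient to zero gives the recurrence:
  (n+2)(n+1) a_{n+2} + 3 a_n = 0,
  a_{n+2} = -3 / ((n+1)(n+2)) a_n.

Check with a_0 = 3, a_1 = 2 (apply the recurrence for n = 0, 1, 2, 3): a_0 = 3, a_1 = 2, a_2 = -9/2, a_3 = -1, a_4 = 9/8, a_5 = 3/20.

a_{n+2} = -3/((n+1)(n+2)) * a_n; check: a_0 = 3, a_1 = 2, a_2 = -9/2, a_3 = -1, a_4 = 9/8, a_5 = 3/20


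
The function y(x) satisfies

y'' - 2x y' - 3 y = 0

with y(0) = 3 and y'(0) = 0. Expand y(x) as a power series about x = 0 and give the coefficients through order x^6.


Ansatz: y(x) = sum_{n>=0} a_n x^n, so y'(x) = sum_{n>=1} n a_n x^(n-1) and y''(x) = sum_{n>=2} n(n-1) a_n x^(n-2).
Substitute into P(x) y'' + Q(x) y' + R(x) y = 0 with P(x) = 1, Q(x) = -2x, R(x) = -3, and match powers of x.
Initial conditions: a_0 = 3, a_1 = 0.
Setting the coefficient of each power of x to zero and solving order by order (substituting the coefficients already found):
  x^0: 2 a_2 - 3 a_0 = 0  ->  2 a_2 = 3 a_0 = 9  ->  a_2 = 9/2
  x^1: 6 a_3 - 5 a_1 = 0  ->  6 a_3 = 5 a_1 = 0  ->  a_3 = 0
  x^2: 12 a_4 - 7 a_2 = 0  ->  12 a_4 = 7 a_2 = 63/2  ->  a_4 = 21/8
  x^3: 20 a_5 - 9 a_3 = 0  ->  20 a_5 = 9 a_3 = 0  ->  a_5 = 0
  x^4: 30 a_6 - 11 a_4 = 0  ->  30 a_6 = 11 a_4 = 231/8  ->  a_6 = 77/80
Truncated series: y(x) = 3 + (9/2) x^2 + (21/8) x^4 + (77/80) x^6 + O(x^7).

a_0 = 3; a_1 = 0; a_2 = 9/2; a_3 = 0; a_4 = 21/8; a_5 = 0; a_6 = 77/80


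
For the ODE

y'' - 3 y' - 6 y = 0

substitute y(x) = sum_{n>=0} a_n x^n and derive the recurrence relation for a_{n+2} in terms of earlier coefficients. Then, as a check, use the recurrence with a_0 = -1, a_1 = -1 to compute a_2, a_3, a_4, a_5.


Substitute y = sum_n a_n x^n.
y''(x) has coefficient (n+2)(n+1) a_{n+2} at x^n;
-3 y'(x) has coefficient -3 (n+1) a_{n+1} at x^n;
-6 y(x) has coefficient -6 a_n at x^n.
Matching x^n: (n+2)(n+1) a_{n+2} - 3 (n+1) a_{n+1} - 6 a_n = 0.
Thus a_{n+2} = [3 (n+1) a_{n+1} + 6 a_n] / ((n+1)(n+2)).

Check with a_0 = -1, a_1 = -1 (apply the recurrence for n = 0, 1, 2, 3): a_0 = -1, a_1 = -1, a_2 = -9/2, a_3 = -11/2, a_4 = -51/8, a_5 = -219/40.

a_(n+2) = [3 (n+1) a_(n+1) + 6 a_n] / ((n+1)(n+2)); check: a_0 = -1, a_1 = -1, a_2 = -9/2, a_3 = -11/2, a_4 = -51/8, a_5 = -219/40


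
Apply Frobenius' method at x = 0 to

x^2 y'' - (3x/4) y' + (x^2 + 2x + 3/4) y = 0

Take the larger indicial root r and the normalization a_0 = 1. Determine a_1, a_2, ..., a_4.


Write in Frobenius form y'' + (p(x)/x) y' + (q(x)/x^2) y = 0:
  p(x) = -3/4,  q(x) = x^2 + 2x + 3/4.
Indicial equation: r(r-1) + (-3/4) r + (3/4) = 0 -> roots r_1 = 1, r_2 = 3/4.
Take r = r_1 = 1. Let y(x) = x^r sum_{n>=0} a_n x^n with a_0 = 1.
Substitute y = x^r sum a_n x^n and match x^{r+n}. The recurrence is
  D(n) a_n + 2 a_{n-1} + 1 a_{n-2} = 0,  where D(n) = (r+n)(r+n-1) + (-3/4)(r+n) + (3/4).
  a_n = [-2 a_{n-1} - 1 a_{n-2}] / D(n).
Since the indicial polynomial factors as (r - r_1)(r - r_2), D(n) = (r_1 + n - r_1)(r_1 + n - r_2) = n(n + 1/4).
Evaluating step by step (a_0 = 1):
  n = 1: D(1) = 1(1 + 1/4) = 5/4; numerator = -2(1) = -2; a_1 = (-2)/(5/4) = -8/5
  n = 2: D(2) = 2(2 + 1/4) = 9/2; numerator = -2(-8/5) - 1(1) = 11/5; a_2 = (11/5)/(9/2) = 22/45
  n = 3: D(3) = 3(3 + 1/4) = 39/4; numerator = -2(22/45) - 1(-8/5) = 28/45; a_3 = (28/45)/(39/4) = 112/1755
  n = 4: D(4) = 4(4 + 1/4) = 17; numerator = -2(112/1755) - 1(22/45) = -1082/1755; a_4 = (-1082/1755)/(17) = -1082/29835

r = 1; a_0 = 1; a_1 = -8/5; a_2 = 22/45; a_3 = 112/1755; a_4 = -1082/29835


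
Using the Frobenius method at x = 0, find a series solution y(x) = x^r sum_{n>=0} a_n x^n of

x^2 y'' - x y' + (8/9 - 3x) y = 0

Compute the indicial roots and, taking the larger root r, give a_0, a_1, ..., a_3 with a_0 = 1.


Write in Frobenius form y'' + (p(x)/x) y' + (q(x)/x^2) y = 0:
  p(x) = -1,  q(x) = 8/9 - 3x.
Indicial equation: r(r-1) + (-1) r + (8/9) = 0 -> roots r_1 = 4/3, r_2 = 2/3.
Take r = r_1 = 4/3. Let y(x) = x^r sum_{n>=0} a_n x^n with a_0 = 1.
Substitute y = x^r sum a_n x^n and match x^{r+n}. The recurrence is
  D(n) a_n - 3 a_{n-1} = 0,  where D(n) = (r+n)(r+n-1) + (-1)(r+n) + (8/9).
  a_n = 3 / D(n) * a_{n-1}.
Since the indicial polynomial factors as (r - r_1)(r - r_2), D(n) = (r_1 + n - r_1)(r_1 + n - r_2) = n(n + 2/3).
Evaluating step by step (a_0 = 1):
  n = 1: D(1) = 1(1 + 2/3) = 5/3; numerator = 3(1) = 3; a_1 = (3)/(5/3) = 9/5
  n = 2: D(2) = 2(2 + 2/3) = 16/3; numerator = 3(9/5) = 27/5; a_2 = (27/5)/(16/3) = 81/80
  n = 3: D(3) = 3(3 + 2/3) = 11; numerator = 3(81/80) = 243/80; a_3 = (243/80)/(11) = 243/880

r = 4/3; a_0 = 1; a_1 = 9/5; a_2 = 81/80; a_3 = 243/880


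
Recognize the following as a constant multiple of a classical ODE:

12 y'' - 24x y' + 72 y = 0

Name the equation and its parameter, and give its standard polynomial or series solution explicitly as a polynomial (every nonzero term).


All three coefficients share the factor 12; dividing through by 12 gives  y'' - 2x y' + 6 y = 0.
This matches the Hermite equation y'' - 2x y' + 2n y = 0 with 2n = 6, so n = 3; the polynomial solution is H_3(x).
With y = sum_k a_k x^k, matching x^k gives (k+2)(k+1) a_{k+2} = 2(k - n) a_k = 2(k - 3) a_k. The right side vanishes at k = 3, so the series with the parity of 3 terminates at degree 3.
Standard normalization: leading coefficient of H_n is 2^n, so a_3 = 2^3 = 8. Work downward with a_k = (k+1)(k+2) a_{k+2} / (2(k - n)):
  a_1 = (2)(3)(8) / (2(1 - 3)) = 48/(-4) = -12
Hence H_3(x) = 8 x^3 - 12 x.

H_3(x); series = 8 x^3 - 12 x
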